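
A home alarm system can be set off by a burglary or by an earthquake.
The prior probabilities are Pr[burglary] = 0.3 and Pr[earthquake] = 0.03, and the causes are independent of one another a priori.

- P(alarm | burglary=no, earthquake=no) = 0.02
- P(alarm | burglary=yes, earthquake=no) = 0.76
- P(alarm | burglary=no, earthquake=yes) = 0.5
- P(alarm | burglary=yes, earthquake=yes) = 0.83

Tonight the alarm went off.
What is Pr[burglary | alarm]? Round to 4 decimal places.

Numerator (weight on configurations with burglary): 0.221160 + 0.007470 = 0.228630
Denominator P(alarm): 0.02·0.7·0.97 + 0.5·0.7·0.03 + 0.76·0.3·0.97 + 0.83·0.3·0.03 = 0.252710
P(burglary | alarm) = 0.228630/0.252710 ≈ 0.9047

Pr[burglary | alarm] ≈ 0.9047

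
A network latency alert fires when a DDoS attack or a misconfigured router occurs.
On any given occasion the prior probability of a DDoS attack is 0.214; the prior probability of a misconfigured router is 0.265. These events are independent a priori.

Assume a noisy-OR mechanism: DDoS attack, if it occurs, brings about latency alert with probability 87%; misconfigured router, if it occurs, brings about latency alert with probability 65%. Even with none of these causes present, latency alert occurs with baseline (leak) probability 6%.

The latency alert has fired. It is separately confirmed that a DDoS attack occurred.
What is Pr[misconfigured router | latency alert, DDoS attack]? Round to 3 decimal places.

Pr[misconfigured router | latency alert, DDoS attack] ≈ 0.282

Under noisy-OR, P(latency alert | causes) = 1 − (1−0.06)·∏(1−qᵢ) over the active causes.
P(latency alert | DDoS attack) = 0.8778*0.735 + 0.95723*0.265 = 0.645183 + 0.253666 = 0.898849
Restricting to configurations with misconfigured router present: 0.95723*0.265 = 0.253666.
Hence the posterior is 0.253666/0.898849 ≈ 0.282.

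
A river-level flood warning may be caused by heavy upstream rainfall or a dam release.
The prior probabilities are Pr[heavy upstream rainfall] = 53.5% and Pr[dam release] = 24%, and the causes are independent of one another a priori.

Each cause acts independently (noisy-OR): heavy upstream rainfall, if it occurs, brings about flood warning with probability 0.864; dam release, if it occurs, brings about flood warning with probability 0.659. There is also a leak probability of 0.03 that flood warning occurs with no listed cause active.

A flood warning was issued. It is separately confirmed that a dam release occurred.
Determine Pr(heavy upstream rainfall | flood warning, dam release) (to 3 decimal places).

Under noisy-OR, P(flood warning | causes) = 1 − (1−0.03)·∏(1−qᵢ) over the active causes.
By total probability over both values of heavy upstream rainfall:
  P(flood warning | dam release) = 0.66923·0.465 + 0.955015·0.535
        = 0.311192 + 0.510933 = 0.822125
Keeping only the heavy upstream rainfall-present terms gives 0.510933, so
  P(heavy upstream rainfall | flood warning, dam release) = 0.510933 / 0.822125 ≈ 0.621

Pr(heavy upstream rainfall | flood warning, dam release) ≈ 0.621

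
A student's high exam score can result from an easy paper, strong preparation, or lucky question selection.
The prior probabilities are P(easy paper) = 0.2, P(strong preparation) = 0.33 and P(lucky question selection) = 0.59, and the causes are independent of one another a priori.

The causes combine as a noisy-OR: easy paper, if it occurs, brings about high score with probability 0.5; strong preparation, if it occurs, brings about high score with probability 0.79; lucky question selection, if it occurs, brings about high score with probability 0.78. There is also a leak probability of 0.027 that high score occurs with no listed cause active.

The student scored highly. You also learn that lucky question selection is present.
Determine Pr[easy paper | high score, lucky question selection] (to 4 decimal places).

Under noisy-OR, P(high score | causes) = 1 − (1−0.027)·∏(1−qᵢ) over the active causes.
P(high score | lucky question selection) = 0.78594*0.8*0.67 + 0.955047*0.8*0.33 + 0.89297*0.2*0.67 + 0.977524*0.2*0.33 = 0.421264 + 0.252132 + 0.119658 + 0.064517 = 0.857571
The easy paper-present share is 0.119658 + 0.064517 = 0.184175.
So P(easy paper | high score, lucky question selection) = 0.184175/0.857571 ≈ 0.2148.

Pr[easy paper | high score, lucky question selection] ≈ 0.2148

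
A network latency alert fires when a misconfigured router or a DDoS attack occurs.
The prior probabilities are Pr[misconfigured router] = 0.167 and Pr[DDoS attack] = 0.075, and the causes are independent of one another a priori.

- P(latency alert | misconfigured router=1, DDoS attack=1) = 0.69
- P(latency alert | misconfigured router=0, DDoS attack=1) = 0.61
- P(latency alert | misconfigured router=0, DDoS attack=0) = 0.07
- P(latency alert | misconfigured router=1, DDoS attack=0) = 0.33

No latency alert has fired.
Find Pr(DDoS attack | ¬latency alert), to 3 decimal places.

P(¬latency alert) = 0.93·0.833·0.925 + 0.39·0.833·0.075 + 0.67·0.167·0.925 + 0.31·0.167·0.075 = 0.716588 + 0.024365 + 0.103498 + 0.003883 = 0.848334
Of this, 0.028248 comes from 0.024365 + 0.003883 (the DDoS attack=true cases).
So P(DDoS attack | ¬latency alert) = 0.028248/0.848334 ≈ 0.033.

Pr(DDoS attack | ¬latency alert) ≈ 0.033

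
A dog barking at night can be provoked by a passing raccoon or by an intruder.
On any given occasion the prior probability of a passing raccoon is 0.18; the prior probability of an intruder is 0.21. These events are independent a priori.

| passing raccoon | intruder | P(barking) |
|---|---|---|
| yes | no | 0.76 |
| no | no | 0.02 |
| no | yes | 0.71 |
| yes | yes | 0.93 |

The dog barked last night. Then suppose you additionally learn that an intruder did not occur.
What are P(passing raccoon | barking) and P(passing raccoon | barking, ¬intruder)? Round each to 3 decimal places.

By total probability over the 4 (passing raccoon, intruder) configurations:
  P(barking) = 0.02·0.82·0.79 + 0.71·0.82·0.21 + 0.76·0.18·0.79 + 0.93·0.18·0.21
        = 0.012956 + 0.122262 + 0.108072 + 0.035154 = 0.278444
Configurations with passing raccoon contribute 0.143226, so
  P(passing raccoon | barking) = 0.143226 / 0.278444 ≈ 0.514

With the extra evidence:
Enumerate both values of passing raccoon and weight by the priors:
  P(barking | ¬intruder) = 0.02·0.82 + 0.76·0.18
        = 0.016400 + 0.136800 = 0.153200
The terms with passing raccoon present sum to 0.136800, so
  P(passing raccoon | barking, ¬intruder) = 0.136800 / 0.153200 ≈ 0.893
Ruling out intruder raises the posterior on passing raccoon — the flip side of explaining away.

P(passing raccoon | barking) ≈ 0.514; P(passing raccoon | barking, ¬intruder) ≈ 0.893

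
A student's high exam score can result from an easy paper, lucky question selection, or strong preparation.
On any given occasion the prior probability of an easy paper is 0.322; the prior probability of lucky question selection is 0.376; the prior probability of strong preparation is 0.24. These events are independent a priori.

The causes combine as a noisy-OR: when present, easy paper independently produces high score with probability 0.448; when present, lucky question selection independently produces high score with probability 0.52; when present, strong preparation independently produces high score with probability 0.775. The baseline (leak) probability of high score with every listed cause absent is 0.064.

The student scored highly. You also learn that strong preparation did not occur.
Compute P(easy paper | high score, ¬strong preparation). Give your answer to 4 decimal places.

Under noisy-OR, P(high score | causes) = 1 − (1−0.064)·∏(1−qᵢ) over the active causes.
P(high score | ¬strong preparation) = 0.064×0.678×0.624 + 0.55072×0.678×0.376 + 0.483328×0.322×0.624 + 0.751997×0.322×0.376 = 0.027077 + 0.140394 + 0.097114 + 0.091046 = 0.355631
The easy paper-present share is 0.097114 + 0.091046 = 0.188160.
P(easy paper | high score, ¬strong preparation) = 0.188160 / 0.355631 ≈ 0.5291

P(easy paper | high score, ¬strong preparation) ≈ 0.5291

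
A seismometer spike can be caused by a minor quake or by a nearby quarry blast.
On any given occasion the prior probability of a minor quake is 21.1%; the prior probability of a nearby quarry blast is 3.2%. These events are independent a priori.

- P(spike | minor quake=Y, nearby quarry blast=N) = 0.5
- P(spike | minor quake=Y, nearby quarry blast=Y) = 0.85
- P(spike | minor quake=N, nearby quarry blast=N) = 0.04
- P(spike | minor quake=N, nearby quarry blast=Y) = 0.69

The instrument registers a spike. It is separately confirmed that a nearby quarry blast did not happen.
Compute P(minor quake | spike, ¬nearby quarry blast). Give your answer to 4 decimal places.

For the numerator, keep only minor quake=true terms: 0.5·0.211 = 0.105500
Normalizer over all consistent configurations: 0.04·0.789 + 0.5·0.211 = 0.137060
P(minor quake | spike, ¬nearby quarry blast) = 0.105500/0.137060 ≈ 0.7697

P(minor quake | spike, ¬nearby quarry blast) ≈ 0.7697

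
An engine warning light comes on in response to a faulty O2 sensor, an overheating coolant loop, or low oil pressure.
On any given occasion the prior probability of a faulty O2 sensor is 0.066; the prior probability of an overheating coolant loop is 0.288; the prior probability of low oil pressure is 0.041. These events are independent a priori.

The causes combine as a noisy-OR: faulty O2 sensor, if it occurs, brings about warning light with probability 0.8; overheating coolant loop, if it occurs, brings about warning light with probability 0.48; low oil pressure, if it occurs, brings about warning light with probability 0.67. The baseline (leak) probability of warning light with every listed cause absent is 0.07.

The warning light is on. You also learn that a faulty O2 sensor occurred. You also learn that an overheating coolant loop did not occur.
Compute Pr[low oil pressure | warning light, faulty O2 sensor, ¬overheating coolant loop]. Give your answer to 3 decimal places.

Under noisy-OR, P(warning light | causes) = 1 − (1−0.07)·∏(1−qᵢ) over the active causes.
Numerator (weight on configurations with low oil pressure): 0.93862·0.041 = 0.038483
Denominator P(warning light | faulty O2 sensor, ¬overheating coolant loop): 0.814·0.959 + 0.93862·0.041 = 0.819109
Posterior = 0.038483 / 0.819109 ≈ 0.047

Pr[low oil pressure | warning light, faulty O2 sensor, ¬overheating coolant loop] ≈ 0.047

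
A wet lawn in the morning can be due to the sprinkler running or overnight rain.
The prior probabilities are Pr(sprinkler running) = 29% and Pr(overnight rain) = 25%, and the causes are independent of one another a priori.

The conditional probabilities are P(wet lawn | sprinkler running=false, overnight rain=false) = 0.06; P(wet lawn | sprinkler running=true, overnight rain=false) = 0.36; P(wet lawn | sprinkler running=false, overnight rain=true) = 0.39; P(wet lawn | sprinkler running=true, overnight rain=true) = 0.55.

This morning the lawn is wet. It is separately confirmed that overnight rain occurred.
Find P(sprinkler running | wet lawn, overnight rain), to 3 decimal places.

P(sprinkler running | wet lawn, overnight rain) ≈ 0.365

P(wet lawn | overnight rain) = 0.39×0.71 + 0.55×0.29 = 0.276900 + 0.159500 = 0.436400
The sprinkler running-present share is 0.55×0.29 = 0.159500.
Hence the posterior is 0.159500/0.436400 ≈ 0.365.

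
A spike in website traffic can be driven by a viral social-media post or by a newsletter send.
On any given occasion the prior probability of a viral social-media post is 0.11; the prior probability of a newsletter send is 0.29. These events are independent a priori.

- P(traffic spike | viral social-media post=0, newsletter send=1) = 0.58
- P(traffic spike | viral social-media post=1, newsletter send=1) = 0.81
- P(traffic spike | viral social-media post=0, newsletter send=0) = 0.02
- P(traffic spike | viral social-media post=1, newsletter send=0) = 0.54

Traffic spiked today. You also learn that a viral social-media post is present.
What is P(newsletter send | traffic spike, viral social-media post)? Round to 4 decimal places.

Sum P(traffic spike|·) weighted by the priors over both values of newsletter send:
  P(traffic spike | viral social-media post) = 0.54×0.71 + 0.81×0.29
        = 0.383400 + 0.234900 = 0.618300
The terms with newsletter send present sum to 0.234900, so
  P(newsletter send | traffic spike, viral social-media post) = 0.234900 / 0.618300 ≈ 0.3799

P(newsletter send | traffic spike, viral social-media post) ≈ 0.3799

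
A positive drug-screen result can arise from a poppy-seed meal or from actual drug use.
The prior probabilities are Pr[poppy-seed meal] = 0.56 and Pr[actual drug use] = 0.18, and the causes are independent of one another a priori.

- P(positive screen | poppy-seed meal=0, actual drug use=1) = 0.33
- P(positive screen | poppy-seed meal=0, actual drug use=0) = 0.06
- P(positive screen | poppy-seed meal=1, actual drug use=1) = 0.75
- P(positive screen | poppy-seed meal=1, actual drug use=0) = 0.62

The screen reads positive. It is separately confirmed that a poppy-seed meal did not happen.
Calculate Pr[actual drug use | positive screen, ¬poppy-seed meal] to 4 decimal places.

Pr[actual drug use | positive screen, ¬poppy-seed meal] ≈ 0.5470

For the numerator, keep only actual drug use=true terms: 0.33·0.18 = 0.059400
Normalizer over all consistent configurations: 0.06·0.82 + 0.33·0.18 = 0.108600
Posterior = 0.059400 / 0.108600 ≈ 0.5470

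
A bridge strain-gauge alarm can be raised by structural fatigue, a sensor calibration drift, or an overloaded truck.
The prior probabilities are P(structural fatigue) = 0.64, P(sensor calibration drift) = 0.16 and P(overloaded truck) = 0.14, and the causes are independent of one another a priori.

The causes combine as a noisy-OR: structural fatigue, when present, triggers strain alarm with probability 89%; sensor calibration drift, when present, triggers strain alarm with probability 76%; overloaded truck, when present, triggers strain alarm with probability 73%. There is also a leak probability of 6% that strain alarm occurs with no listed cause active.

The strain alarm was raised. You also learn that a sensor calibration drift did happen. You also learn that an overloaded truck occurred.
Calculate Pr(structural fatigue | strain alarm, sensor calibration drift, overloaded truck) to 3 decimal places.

Under noisy-OR, P(strain alarm | causes) = 1 − (1−0.06)·∏(1−qᵢ) over the active causes.
For the numerator, keep only structural fatigue=true terms: 0.9933×0.64 = 0.635712
Normalizer over all consistent configurations: 0.939088×0.36 + 0.9933×0.64 = 0.973784
Posterior = 0.635712 / 0.973784 ≈ 0.653

Pr(structural fatigue | strain alarm, sensor calibration drift, overloaded truck) ≈ 0.653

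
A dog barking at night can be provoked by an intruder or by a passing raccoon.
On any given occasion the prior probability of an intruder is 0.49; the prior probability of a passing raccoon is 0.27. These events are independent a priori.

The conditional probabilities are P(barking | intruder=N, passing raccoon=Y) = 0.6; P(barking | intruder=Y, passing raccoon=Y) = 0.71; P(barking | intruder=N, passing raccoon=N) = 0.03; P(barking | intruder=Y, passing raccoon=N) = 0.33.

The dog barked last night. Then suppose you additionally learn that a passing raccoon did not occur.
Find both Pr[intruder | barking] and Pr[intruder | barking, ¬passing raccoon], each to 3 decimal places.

Pr[intruder | barking] ≈ 0.693; Pr[intruder | barking, ¬passing raccoon] ≈ 0.914

Sum P(barking|·) weighted by the priors over the 4 (intruder, passing raccoon) configurations:
  P(barking) = 0.03·0.51·0.73 + 0.6·0.51·0.27 + 0.33·0.49·0.73 + 0.71·0.49·0.27
        = 0.011169 + 0.082620 + 0.118041 + 0.093933 = 0.305763
Keeping only the intruder-present terms gives 0.211974, so
  P(intruder | barking) = 0.211974 / 0.305763 ≈ 0.693

Now also conditioning on passing raccoon≠true:
P(barking | ¬passing raccoon) = 0.03·0.51 + 0.33·0.49 = 0.015300 + 0.161700 = 0.177000
Of this, 0.161700 comes from 0.33·0.49 (the intruder=true cases).
Hence the posterior is 0.161700/0.177000 ≈ 0.914.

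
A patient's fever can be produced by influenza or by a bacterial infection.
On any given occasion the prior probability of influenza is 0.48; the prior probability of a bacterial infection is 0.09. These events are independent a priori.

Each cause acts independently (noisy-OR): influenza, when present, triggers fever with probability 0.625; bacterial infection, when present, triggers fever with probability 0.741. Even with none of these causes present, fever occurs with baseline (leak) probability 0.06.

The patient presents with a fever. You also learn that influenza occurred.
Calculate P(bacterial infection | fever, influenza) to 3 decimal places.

Under noisy-OR, P(fever | causes) = 1 − (1−0.06)·∏(1−qᵢ) over the active causes.
Weight on bacterial infection=true, given the evidence: 0.908702·0.09 = 0.081783
Denominator P(fever | influenza): 0.6475·0.91 + 0.908702·0.09 = 0.671008
P(bacterial infection | fever, influenza) = 0.081783/0.671008 ≈ 0.122

P(bacterial infection | fever, influenza) ≈ 0.122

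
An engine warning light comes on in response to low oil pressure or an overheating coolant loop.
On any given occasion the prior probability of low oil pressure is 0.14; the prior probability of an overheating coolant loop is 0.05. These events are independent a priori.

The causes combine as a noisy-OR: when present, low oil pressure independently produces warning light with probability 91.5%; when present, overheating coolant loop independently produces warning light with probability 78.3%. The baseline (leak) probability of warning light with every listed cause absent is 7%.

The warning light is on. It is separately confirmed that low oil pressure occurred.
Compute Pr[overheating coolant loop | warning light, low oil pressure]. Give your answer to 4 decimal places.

Under noisy-OR, P(warning light | causes) = 1 − (1−0.07)·∏(1−qᵢ) over the active causes.
Weight on overheating coolant loop=true, given the evidence: 0.982846·0.05 = 0.049142
Normalizer over all consistent configurations: 0.92095·0.95 + 0.982846·0.05 = 0.924045
Posterior = 0.049142 / 0.924045 ≈ 0.0532

Pr[overheating coolant loop | warning light, low oil pressure] ≈ 0.0532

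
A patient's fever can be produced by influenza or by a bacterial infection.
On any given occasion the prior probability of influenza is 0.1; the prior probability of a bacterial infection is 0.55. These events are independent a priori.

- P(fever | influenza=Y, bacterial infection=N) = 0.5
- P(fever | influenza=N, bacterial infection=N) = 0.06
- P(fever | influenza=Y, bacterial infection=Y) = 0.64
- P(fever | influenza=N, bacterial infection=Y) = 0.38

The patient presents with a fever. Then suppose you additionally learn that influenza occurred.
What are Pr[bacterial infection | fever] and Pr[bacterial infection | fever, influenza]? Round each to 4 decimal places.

P(fever) = 0.06·0.9·0.45 + 0.38·0.9·0.55 + 0.5·0.1·0.45 + 0.64·0.1·0.55 = 0.024300 + 0.188100 + 0.022500 + 0.035200 = 0.270100
Restricting to configurations with bacterial infection present: 0.188100 + 0.035200 = 0.223300.
So P(bacterial infection | fever) = 0.223300/0.270100 ≈ 0.8267.

Now also conditioning on influenza=true:
Weight on bacterial infection=true, given the evidence: 0.64·0.55 = 0.352000
The normalizing constant is 0.5·0.45 + 0.64·0.55 = 0.577000
Posterior = 0.352000 / 0.577000 ≈ 0.6101

Pr[bacterial infection | fever] ≈ 0.8267; Pr[bacterial infection | fever, influenza] ≈ 0.6101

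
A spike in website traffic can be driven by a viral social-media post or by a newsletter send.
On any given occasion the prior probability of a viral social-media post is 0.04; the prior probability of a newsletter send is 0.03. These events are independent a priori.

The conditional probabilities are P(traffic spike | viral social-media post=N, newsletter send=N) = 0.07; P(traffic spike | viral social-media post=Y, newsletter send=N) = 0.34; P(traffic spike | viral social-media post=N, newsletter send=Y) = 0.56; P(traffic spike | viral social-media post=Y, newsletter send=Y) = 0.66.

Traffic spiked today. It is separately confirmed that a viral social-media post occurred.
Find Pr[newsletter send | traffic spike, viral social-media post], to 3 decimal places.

Weight on newsletter send=true, given the evidence: 0.66×0.03 = 0.019800
Normalizer over all consistent configurations: 0.34×0.97 + 0.66×0.03 = 0.349600
Posterior = 0.019800 / 0.349600 ≈ 0.057

Pr[newsletter send | traffic spike, viral social-media post] ≈ 0.057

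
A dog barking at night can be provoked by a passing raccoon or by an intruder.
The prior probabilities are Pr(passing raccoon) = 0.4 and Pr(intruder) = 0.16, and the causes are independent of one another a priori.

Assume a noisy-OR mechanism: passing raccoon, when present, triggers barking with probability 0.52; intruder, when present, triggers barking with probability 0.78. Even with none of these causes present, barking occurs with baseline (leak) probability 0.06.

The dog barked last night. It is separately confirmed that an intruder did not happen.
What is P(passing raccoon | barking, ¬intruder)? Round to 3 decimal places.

Under noisy-OR, P(barking | causes) = 1 − (1−0.06)·∏(1−qᵢ) over the active causes.
Weight on passing raccoon=true, given the evidence: 0.5488×0.4 = 0.219520
Normalizer over all consistent configurations: 0.06×0.6 + 0.5488×0.4 = 0.255520
Posterior = 0.219520 / 0.255520 ≈ 0.859

P(passing raccoon | barking, ¬intruder) ≈ 0.859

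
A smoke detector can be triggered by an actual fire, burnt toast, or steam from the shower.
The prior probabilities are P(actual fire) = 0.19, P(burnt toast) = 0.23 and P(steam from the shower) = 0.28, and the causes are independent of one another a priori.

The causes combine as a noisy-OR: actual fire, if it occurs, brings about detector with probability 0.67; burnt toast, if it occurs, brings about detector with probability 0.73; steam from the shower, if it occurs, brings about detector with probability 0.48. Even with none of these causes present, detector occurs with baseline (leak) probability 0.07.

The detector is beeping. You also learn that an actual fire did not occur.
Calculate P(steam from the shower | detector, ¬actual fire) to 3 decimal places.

Under noisy-OR, P(detector | causes) = 1 − (1−0.07)·∏(1−qᵢ) over the active causes.
P(detector | ¬actual fire) = 0.07×0.77×0.72 + 0.5164×0.77×0.28 + 0.7489×0.23×0.72 + 0.869428×0.23×0.28 = 0.038808 + 0.111336 + 0.124018 + 0.055991 = 0.330153
Of this, 0.167327 comes from 0.111336 + 0.055991 (the steam from the shower=true cases).
P(steam from the shower | detector, ¬actual fire) = 0.167327 / 0.330153 ≈ 0.507

P(steam from the shower | detector, ¬actual fire) ≈ 0.507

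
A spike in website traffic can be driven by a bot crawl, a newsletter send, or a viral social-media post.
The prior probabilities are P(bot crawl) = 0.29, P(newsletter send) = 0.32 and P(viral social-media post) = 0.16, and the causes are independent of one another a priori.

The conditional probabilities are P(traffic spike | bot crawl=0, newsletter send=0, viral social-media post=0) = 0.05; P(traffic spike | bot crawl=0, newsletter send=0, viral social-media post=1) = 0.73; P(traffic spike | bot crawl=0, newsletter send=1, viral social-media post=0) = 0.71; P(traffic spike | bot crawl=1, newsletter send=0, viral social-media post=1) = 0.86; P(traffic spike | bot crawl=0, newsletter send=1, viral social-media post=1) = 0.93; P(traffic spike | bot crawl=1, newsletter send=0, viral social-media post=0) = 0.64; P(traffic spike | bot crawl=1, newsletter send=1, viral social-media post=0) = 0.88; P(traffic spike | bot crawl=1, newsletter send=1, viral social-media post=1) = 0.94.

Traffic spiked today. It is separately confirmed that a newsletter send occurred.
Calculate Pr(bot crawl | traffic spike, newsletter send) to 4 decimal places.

Pr(bot crawl | traffic spike, newsletter send) ≈ 0.3278

Sum P(traffic spike|·) weighted by the priors over the 4 (bot crawl, viral social-media post) configurations:
  P(traffic spike | newsletter send) = 0.71×0.71×0.84 + 0.93×0.71×0.16 + 0.88×0.29×0.84 + 0.94×0.29×0.16
        = 0.423444 + 0.105648 + 0.214368 + 0.043616 = 0.787076
Configurations with bot crawl contribute 0.257984, so
  P(bot crawl | traffic spike, newsletter send) = 0.257984 / 0.787076 ≈ 0.3278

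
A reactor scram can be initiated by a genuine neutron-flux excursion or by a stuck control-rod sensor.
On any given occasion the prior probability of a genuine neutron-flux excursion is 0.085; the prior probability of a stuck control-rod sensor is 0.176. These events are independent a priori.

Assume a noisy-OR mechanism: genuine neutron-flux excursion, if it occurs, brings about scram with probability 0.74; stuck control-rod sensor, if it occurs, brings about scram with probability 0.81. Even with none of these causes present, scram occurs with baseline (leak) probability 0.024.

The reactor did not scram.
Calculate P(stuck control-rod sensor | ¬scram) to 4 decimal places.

P(stuck control-rod sensor | ¬scram) ≈ 0.0390

Under noisy-OR, P(scram | causes) = 1 − (1−0.024)·∏(1−qᵢ) over the active causes.
P(¬scram) = 0.976×0.915×0.824 + 0.18544×0.915×0.176 + 0.25376×0.085×0.824 + 0.048214×0.085×0.176 = 0.735865 + 0.029863 + 0.017773 + 0.000721 = 0.784222
Restricting to configurations with stuck control-rod sensor present: 0.029863 + 0.000721 = 0.030584.
Hence the posterior is 0.030584/0.784222 ≈ 0.0390.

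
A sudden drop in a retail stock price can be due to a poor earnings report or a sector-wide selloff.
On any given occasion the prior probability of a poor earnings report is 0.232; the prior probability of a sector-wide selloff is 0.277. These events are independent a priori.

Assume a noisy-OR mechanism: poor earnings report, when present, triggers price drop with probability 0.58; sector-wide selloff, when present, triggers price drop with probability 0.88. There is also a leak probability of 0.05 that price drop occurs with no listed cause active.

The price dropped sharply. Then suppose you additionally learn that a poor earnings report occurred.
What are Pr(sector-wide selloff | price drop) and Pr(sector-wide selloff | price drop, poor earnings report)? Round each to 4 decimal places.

Pr(sector-wide selloff | price drop) ≈ 0.6601; Pr(sector-wide selloff | price drop, poor earnings report) ≈ 0.3777

Under noisy-OR, P(price drop | causes) = 1 − (1−0.05)·∏(1−qᵢ) over the active causes.
P(price drop) = 0.05×0.768×0.723 + 0.886×0.768×0.277 + 0.601×0.232×0.723 + 0.95212×0.232×0.277 = 0.027763 + 0.188484 + 0.100809 + 0.061187 = 0.378243
Of this, 0.249671 comes from 0.188484 + 0.061187 (the sector-wide selloff=true cases).
So P(sector-wide selloff | price drop) = 0.249671/0.378243 ≈ 0.6601.

Now condition on the additional information:
Sum P(price drop|·) weighted by the priors over both values of sector-wide selloff:
  P(price drop | poor earnings report) = 0.601·0.723 + 0.95212·0.277
        = 0.434523 + 0.263737 = 0.698260
Keeping only the sector-wide selloff-present terms gives 0.263737, so
  P(sector-wide selloff | price drop, poor earnings report) = 0.263737 / 0.698260 ≈ 0.3777
The drop from 0.6601 to 0.3777 is the explaining-away (discounting) effect.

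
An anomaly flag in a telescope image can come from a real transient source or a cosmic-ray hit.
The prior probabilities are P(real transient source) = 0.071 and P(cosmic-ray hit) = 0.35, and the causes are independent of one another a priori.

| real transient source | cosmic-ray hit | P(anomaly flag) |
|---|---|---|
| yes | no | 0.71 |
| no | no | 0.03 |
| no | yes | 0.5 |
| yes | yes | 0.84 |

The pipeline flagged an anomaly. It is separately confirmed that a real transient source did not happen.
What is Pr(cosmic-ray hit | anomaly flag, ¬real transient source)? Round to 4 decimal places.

Pr(cosmic-ray hit | anomaly flag, ¬real transient source) ≈ 0.8997

Weight on cosmic-ray hit=true, given the evidence: 0.5*0.35 = 0.175000
Denominator P(anomaly flag | ¬real transient source): 0.03*0.65 + 0.5*0.35 = 0.194500
Posterior = 0.175000 / 0.194500 ≈ 0.8997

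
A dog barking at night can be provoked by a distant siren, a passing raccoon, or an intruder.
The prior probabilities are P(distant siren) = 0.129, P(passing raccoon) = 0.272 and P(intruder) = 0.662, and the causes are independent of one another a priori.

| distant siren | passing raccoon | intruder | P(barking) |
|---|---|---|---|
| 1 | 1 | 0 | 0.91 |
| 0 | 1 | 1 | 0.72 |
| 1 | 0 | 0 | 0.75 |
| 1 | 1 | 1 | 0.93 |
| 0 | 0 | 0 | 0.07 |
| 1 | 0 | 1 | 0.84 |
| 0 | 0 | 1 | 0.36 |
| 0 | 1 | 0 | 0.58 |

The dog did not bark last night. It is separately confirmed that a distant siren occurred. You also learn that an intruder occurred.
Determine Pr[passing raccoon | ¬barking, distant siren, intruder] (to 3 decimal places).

P(¬barking | distant siren, intruder) = 0.16·0.728 + 0.07·0.272 = 0.116480 + 0.019040 = 0.135520
The passing raccoon-present share is 0.07·0.272 = 0.019040.
Hence the posterior is 0.019040/0.135520 ≈ 0.140.

Pr[passing raccoon | ¬barking, distant siren, intruder] ≈ 0.140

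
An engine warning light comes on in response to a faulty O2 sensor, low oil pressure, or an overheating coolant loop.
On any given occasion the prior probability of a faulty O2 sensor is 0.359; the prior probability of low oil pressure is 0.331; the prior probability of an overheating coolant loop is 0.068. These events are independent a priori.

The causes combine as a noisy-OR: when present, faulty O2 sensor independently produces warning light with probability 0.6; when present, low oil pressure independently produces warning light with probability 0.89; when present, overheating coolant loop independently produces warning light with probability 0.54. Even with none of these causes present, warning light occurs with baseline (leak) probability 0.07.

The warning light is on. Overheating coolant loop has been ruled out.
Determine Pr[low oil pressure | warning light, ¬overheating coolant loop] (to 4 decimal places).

Under noisy-OR, P(warning light | causes) = 1 − (1−0.07)·∏(1−qᵢ) over the active causes.
P(warning light | ¬overheating coolant loop) = 0.07·0.641·0.669 + 0.8977·0.641·0.331 + 0.628·0.359·0.669 + 0.95908·0.359·0.331 = 0.030018 + 0.190466 + 0.150827 + 0.113967 = 0.485278
Of this, 0.304433 comes from 0.190466 + 0.113967 (the low oil pressure=true cases).
P(low oil pressure | warning light, ¬overheating coolant loop) = 0.304433 / 0.485278 ≈ 0.6273

Pr[low oil pressure | warning light, ¬overheating coolant loop] ≈ 0.6273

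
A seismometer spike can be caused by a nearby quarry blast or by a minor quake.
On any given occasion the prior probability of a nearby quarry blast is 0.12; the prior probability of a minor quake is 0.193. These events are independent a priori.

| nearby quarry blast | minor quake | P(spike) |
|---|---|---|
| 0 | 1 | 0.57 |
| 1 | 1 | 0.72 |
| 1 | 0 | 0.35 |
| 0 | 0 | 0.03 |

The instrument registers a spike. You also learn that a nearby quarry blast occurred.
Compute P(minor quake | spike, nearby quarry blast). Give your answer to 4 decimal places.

P(spike | nearby quarry blast) = 0.35·0.807 + 0.72·0.193 = 0.282450 + 0.138960 = 0.421410
Of this, 0.138960 comes from 0.72·0.193 (the minor quake=true cases).
Hence the posterior is 0.138960/0.421410 ≈ 0.3298.

P(minor quake | spike, nearby quarry blast) ≈ 0.3298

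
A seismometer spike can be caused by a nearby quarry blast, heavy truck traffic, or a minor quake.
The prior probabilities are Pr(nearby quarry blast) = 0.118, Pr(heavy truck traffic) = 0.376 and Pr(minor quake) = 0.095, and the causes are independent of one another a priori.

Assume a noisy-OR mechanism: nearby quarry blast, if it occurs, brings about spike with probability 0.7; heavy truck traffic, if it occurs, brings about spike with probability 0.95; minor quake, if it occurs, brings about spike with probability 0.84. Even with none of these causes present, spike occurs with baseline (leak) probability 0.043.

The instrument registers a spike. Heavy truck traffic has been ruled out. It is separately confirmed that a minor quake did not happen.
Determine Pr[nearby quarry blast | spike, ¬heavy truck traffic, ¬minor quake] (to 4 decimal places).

Pr[nearby quarry blast | spike, ¬heavy truck traffic, ¬minor quake] ≈ 0.6893

Under noisy-OR, P(spike | causes) = 1 − (1−0.043)·∏(1−qᵢ) over the active causes.
By total probability over both values of nearby quarry blast:
  P(spike | ¬heavy truck traffic, ¬minor quake) = 0.043*0.882 + 0.7129*0.118
        = 0.037926 + 0.084122 = 0.122048
The terms with nearby quarry blast present sum to 0.084122, so
  P(nearby quarry blast | spike, ¬heavy truck traffic, ¬minor quake) = 0.084122 / 0.122048 ≈ 0.6893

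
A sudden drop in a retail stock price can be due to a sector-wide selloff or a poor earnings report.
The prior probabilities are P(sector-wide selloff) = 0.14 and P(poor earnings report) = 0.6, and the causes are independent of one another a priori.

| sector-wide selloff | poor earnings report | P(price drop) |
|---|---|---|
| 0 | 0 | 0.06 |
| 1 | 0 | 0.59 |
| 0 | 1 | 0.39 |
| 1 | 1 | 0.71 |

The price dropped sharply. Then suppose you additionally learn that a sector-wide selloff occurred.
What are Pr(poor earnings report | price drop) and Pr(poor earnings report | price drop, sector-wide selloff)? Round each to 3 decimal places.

Sum P(price drop|·) weighted by the priors over the 4 (sector-wide selloff, poor earnings report) configurations:
  P(price drop) = 0.06×0.86×0.4 + 0.39×0.86×0.6 + 0.59×0.14×0.4 + 0.71×0.14×0.6
        = 0.020640 + 0.201240 + 0.033040 + 0.059640 = 0.314560
Keeping only the poor earnings report-present terms gives 0.260880, so
  P(poor earnings report | price drop) = 0.260880 / 0.314560 ≈ 0.829

With the extra evidence:
Sum P(price drop|·) weighted by the priors over both values of poor earnings report:
  P(price drop | sector-wide selloff) = 0.59*0.4 + 0.71*0.6
        = 0.236000 + 0.426000 = 0.662000
Configurations with poor earnings report contribute 0.426000, so
  P(poor earnings report | price drop, sector-wide selloff) = 0.426000 / 0.662000 ≈ 0.644
Conditioning on sector-wide selloff lowers the posterior on poor earnings report: the classic explaining-away effect in a common-effect structure.

Pr(poor earnings report | price drop) ≈ 0.829; Pr(poor earnings report | price drop, sector-wide selloff) ≈ 0.644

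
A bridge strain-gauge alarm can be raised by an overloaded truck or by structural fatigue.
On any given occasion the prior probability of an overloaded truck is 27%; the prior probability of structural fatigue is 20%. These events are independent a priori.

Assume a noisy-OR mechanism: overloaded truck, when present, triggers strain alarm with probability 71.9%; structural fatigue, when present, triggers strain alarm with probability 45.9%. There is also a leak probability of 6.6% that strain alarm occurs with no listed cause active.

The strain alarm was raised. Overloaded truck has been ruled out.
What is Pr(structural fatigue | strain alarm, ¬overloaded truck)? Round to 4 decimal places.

Pr(structural fatigue | strain alarm, ¬overloaded truck) ≈ 0.6520

Under noisy-OR, P(strain alarm | causes) = 1 − (1−0.066)·∏(1−qᵢ) over the active causes.
By total probability over both values of structural fatigue:
  P(strain alarm | ¬overloaded truck) = 0.066×0.8 + 0.494706×0.2
        = 0.052800 + 0.098941 = 0.151741
The terms with structural fatigue present sum to 0.098941, so
  P(structural fatigue | strain alarm, ¬overloaded truck) = 0.098941 / 0.151741 ≈ 0.6520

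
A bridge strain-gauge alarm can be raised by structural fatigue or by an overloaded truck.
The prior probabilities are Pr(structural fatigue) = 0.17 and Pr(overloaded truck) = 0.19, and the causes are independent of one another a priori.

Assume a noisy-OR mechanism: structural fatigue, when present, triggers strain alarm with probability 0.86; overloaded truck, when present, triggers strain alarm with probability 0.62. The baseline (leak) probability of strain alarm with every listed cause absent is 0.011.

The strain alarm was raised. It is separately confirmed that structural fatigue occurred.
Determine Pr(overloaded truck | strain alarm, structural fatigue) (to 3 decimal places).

Under noisy-OR, P(strain alarm | causes) = 1 − (1−0.011)·∏(1−qᵢ) over the active causes.
P(strain alarm | structural fatigue) = 0.86154·0.81 + 0.947385·0.19 = 0.697847 + 0.180003 = 0.877850
The overloaded truck-present share is 0.947385·0.19 = 0.180003.
P(overloaded truck | strain alarm, structural fatigue) = 0.180003 / 0.877850 ≈ 0.205

Pr(overloaded truck | strain alarm, structural fatigue) ≈ 0.205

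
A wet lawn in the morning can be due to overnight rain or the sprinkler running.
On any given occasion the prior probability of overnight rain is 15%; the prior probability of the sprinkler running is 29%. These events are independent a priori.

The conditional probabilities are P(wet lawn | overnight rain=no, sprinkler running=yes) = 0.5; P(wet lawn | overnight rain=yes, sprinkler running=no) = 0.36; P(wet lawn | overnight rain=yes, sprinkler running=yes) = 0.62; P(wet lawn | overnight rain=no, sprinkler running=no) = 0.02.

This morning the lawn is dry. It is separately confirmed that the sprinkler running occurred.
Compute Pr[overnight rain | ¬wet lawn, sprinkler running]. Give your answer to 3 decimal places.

P(¬wet lawn | sprinkler running) = 0.5×0.85 + 0.38×0.15 = 0.425000 + 0.057000 = 0.482000
Of this, 0.057000 comes from 0.38×0.15 (the overnight rain=true cases).
P(overnight rain | ¬wet lawn, sprinkler running) = 0.057000 / 0.482000 ≈ 0.118

Pr[overnight rain | ¬wet lawn, sprinkler running] ≈ 0.118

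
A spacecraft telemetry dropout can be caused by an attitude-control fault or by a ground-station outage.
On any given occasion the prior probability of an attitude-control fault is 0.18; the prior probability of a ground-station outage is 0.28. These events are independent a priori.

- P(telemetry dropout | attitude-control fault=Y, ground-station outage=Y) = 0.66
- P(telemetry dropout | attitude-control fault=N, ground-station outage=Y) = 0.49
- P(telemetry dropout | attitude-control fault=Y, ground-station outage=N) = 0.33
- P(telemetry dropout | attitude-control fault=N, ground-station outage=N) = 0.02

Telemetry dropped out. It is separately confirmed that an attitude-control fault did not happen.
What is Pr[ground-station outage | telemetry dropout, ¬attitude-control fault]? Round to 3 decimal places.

By total probability over both values of ground-station outage:
  P(telemetry dropout | ¬attitude-control fault) = 0.02*0.72 + 0.49*0.28
        = 0.014400 + 0.137200 = 0.151600
Configurations with ground-station outage contribute 0.137200, so
  P(ground-station outage | telemetry dropout, ¬attitude-control fault) = 0.137200 / 0.151600 ≈ 0.905

Pr[ground-station outage | telemetry dropout, ¬attitude-control fault] ≈ 0.905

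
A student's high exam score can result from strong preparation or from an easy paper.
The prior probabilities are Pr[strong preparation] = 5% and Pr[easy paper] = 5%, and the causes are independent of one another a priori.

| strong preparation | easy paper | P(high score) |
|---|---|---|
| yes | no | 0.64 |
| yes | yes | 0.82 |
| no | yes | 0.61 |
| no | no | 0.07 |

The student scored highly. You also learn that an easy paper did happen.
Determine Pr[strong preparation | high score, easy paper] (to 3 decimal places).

P(high score | easy paper) = 0.61*0.95 + 0.82*0.05 = 0.579500 + 0.041000 = 0.620500
The strong preparation-present share is 0.82*0.05 = 0.041000.
Hence the posterior is 0.041000/0.620500 ≈ 0.066.

Pr[strong preparation | high score, easy paper] ≈ 0.066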